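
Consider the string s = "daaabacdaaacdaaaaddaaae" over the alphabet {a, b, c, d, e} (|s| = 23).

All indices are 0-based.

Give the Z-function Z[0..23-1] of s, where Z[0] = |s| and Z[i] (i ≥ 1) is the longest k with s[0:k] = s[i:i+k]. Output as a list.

[23, 0, 0, 0, 0, 0, 0, 4, 0, 0, 0, 0, 4, 0, 0, 0, 0, 1, 4, 0, 0, 0, 0]

Z[0]=23
i=1: outside box; Z[1]=0
i=2: outside box; Z[2]=0
i=3: outside box; Z[3]=0
i=4: outside box; Z[4]=0
i=5: outside box; Z[5]=0
i=6: outside box; Z[6]=0
i=7: outside box; Z[7]=4 extend→box=[7,11)
i=8: min(r-i=3, Z[1]=0)=0; Z[8]=0
i=9: min(r-i=2, Z[2]=0)=0; Z[9]=0
i=10: min(r-i=1, Z[3]=0)=0; Z[10]=0
i=11: outside box; Z[11]=0
i=12: outside box; Z[12]=4 extend→box=[12,16)
i=13: min(r-i=3, Z[1]=0)=0; Z[13]=0
i=14: min(r-i=2, Z[2]=0)=0; Z[14]=0
i=15: min(r-i=1, Z[3]=0)=0; Z[15]=0
i=16: outside box; Z[16]=0
i=17: outside box; Z[17]=1 extend→box=[17,18)
i=18: outside box; Z[18]=4 extend→box=[18,22)
i=19: min(r-i=3, Z[1]=0)=0; Z[19]=0
i=20: min(r-i=2, Z[2]=0)=0; Z[20]=0
i=21: min(r-i=1, Z[3]=0)=0; Z[21]=0
i=22: outside box; Z[22]=0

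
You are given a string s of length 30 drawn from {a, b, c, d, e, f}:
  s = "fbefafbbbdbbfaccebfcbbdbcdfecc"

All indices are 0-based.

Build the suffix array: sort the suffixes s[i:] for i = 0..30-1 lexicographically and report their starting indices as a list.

sorted suffixes:
  #0 SA[0]=13  'accebfcbbdbcdfecc'
  #1 SA[1]=4  'afbbbdbbfaccebfcbbdbcdfecc'
  #2 SA[2]=6  'bbbdbbfaccebfcbbdbcdfecc'
  #3 SA[3]=7  'bbdbbfaccebfcbbdbcdfecc'
  #4 SA[4]=20  'bbdbcdfecc'
  #5 SA[5]=10  'bbfaccebfcbbdbcdfecc'
  #6 SA[6]=23  'bcdfecc'
  #7 SA[7]=8  'bdbbfaccebfcbbdbcdfecc'
  #8 SA[8]=21  'bdbcdfecc'
  #9 SA[9]=1  'befafbbbdbbfaccebfcbbdbcdfecc'
  #10 SA[10]=11  'bfaccebfcbbdbcdfecc'
  #11 SA[11]=17  'bfcbbdbcdfecc'
  #12 SA[12]=29  'c'
  #13 SA[13]=19  'cbbdbcdfecc'
  #14 SA[14]=28  'cc'
  #15 SA[15]=14  'ccebfcbbdbcdfecc'
  #16 SA[16]=24  'cdfecc'
  #17 SA[17]=15  'cebfcbbdbcdfecc'
  #18 SA[18]=9  'dbbfaccebfcbbdbcdfecc'
  #19 SA[19]=22  'dbcdfecc'
  #20 SA[20]=25  'dfecc'
  #21 SA[21]=16  'ebfcbbdbcdfecc'
  #22 SA[22]=27  'ecc'
  #23 SA[23]=2  'efafbbbdbbfaccebfcbbdbcdfecc'
  #24 SA[24]=12  'faccebfcbbdbcdfecc'
  #25 SA[25]=3  'fafbbbdbbfaccebfcbbdbcdfecc'
  #26 SA[26]=5  'fbbbdbbfaccebfcbbdbcdfecc'
  #27 SA[27]=0  'fbefafbbbdbbfaccebfcbbdbcdfecc'
  #28 SA[28]=18  'fcbbdbcdfecc'
  #29 SA[29]=26  'fecc'

[13, 4, 6, 7, 20, 10, 23, 8, 21, 1, 11, 17, 29, 19, 28, 14, 24, 15, 9, 22, 25, 16, 27, 2, 12, 3, 5, 0, 18, 26]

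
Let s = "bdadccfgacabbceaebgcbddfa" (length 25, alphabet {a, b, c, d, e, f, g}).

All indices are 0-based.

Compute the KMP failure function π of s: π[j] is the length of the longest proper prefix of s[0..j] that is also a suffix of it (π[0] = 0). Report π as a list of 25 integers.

π[0] = 0
j=1 s[j]='d': π[1]=0 (border '')
j=2 s[j]='a': π[2]=0 (border '')
j=3 s[j]='d': π[3]=0 (border '')
j=4 s[j]='c': π[4]=0 (border '')
j=5 s[j]='c': π[5]=0 (border '')
j=6 s[j]='f': π[6]=0 (border '')
j=7 s[j]='g': π[7]=0 (border '')
j=8 s[j]='a': π[8]=0 (border '')
j=9 s[j]='c': π[9]=0 (border '')
j=10 s[j]='a': π[10]=0 (border '')
j=11 s[j]='b': π[11]=1 (border 'b')
j=12 s[j]='b': k: 1→0; π[12]=1 (border 'b')
j=13 s[j]='c': k: 1→0; π[13]=0 (border '')
j=14 s[j]='e': π[14]=0 (border '')
j=15 s[j]='a': π[15]=0 (border '')
j=16 s[j]='e': π[16]=0 (border '')
j=17 s[j]='b': π[17]=1 (border 'b')
j=18 s[j]='g': k: 1→0; π[18]=0 (border '')
j=19 s[j]='c': π[19]=0 (border '')
j=20 s[j]='b': π[20]=1 (border 'b')
j=21 s[j]='d': π[21]=2 (border 'bd')
j=22 s[j]='d': k: 2→0; π[22]=0 (border '')
j=23 s[j]='f': π[23]=0 (border '')
j=24 s[j]='a': π[24]=0 (border '')

[0, 0, 0, 0, 0, 0, 0, 0, 0, 0, 0, 1, 1, 0, 0, 0, 0, 1, 0, 0, 1, 2, 0, 0, 0]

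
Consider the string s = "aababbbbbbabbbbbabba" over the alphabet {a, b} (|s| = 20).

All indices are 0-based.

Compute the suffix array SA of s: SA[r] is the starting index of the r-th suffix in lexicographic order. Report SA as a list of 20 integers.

[19, 0, 1, 16, 10, 3, 18, 15, 9, 2, 17, 14, 8, 13, 7, 12, 6, 11, 5, 4]

rank→(start, suffix):
  0 → (19, 'a')
  1 → (0, 'aababbbbbbabbbbbabba')
  2 → (1, 'ababbbbbbabbbbbabba')
  3 → (16, 'abba')
  4 → (10, 'abbbbbabba')
  5 → (3, 'abbbbbbabbbbbabba')
  6 → (18, 'ba')
  7 → (15, 'babba')
  8 → (9, 'babbbbbabba')
  9 → (2, 'babbbbbbabbbbbabba')
  10 → (17, 'bba')
  11 → (14, 'bbabba')
  12 → (8, 'bbabbbbbabba')
  13 → (13, 'bbbabba')
  14 → (7, 'bbbabbbbbabba')
  15 → (12, 'bbbbabba')
  16 → (6, 'bbbbabbbbbabba')
  17 → (11, 'bbbbbabba')
  18 → (5, 'bbbbbabbbbbabba')
  19 → (4, 'bbbbbbabbbbbabba')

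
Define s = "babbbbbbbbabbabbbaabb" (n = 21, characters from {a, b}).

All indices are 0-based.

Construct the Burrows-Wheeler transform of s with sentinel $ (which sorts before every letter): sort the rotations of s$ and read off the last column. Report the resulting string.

rank  rotation                last
    0  $babbbbbbbbabbabbbaabb  b
    1  aabb$babbbbbbbbabbabbb  b
    2  abb$babbbbbbbbabbabbba  a
    3  abbabbbaabb$babbbbbbbb  b
    4  abbbaabb$babbbbbbbbabb  b
    5  abbbbbbbbabbabbbaabb$b  b
    6  b$babbbbbbbbabbabbbaab  b
    7  baabb$babbbbbbbbabbabb  b
    8  babbabbbaabb$babbbbbbb  b
    9  babbbaabb$babbbbbbbbab  b
   10  babbbbbbbbabbabbbaabb$  $
   11  bb$babbbbbbbbabbabbbaa  a
   12  bbaabb$babbbbbbbbabbab  b
   13  bbabbabbbaabb$babbbbbb  b
   14  bbabbbaabb$babbbbbbbba  a
   15  bbbaabb$babbbbbbbbabba  a
   16  bbbabbabbbaabb$babbbbb  b
   17  bbbbabbabbbaabb$babbbb  b
   18  bbbbbabbabbbaabb$babbb  b
   19  bbbbbbabbabbbaabb$babb  b
   20  bbbbbbbabbabbbaabb$bab  b
   21  bbbbbbbbabbabbbaabb$ba  a

bbabbbbbbb$abbaabbbbba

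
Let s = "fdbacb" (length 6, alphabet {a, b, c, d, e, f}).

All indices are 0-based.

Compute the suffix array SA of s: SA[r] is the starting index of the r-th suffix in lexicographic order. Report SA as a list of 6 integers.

sorted suffixes:
  #0 SA[0]=3  'acb'
  #1 SA[1]=5  'b'
  #2 SA[2]=2  'bacb'
  #3 SA[3]=4  'cb'
  #4 SA[4]=1  'dbacb'
  #5 SA[5]=0  'fdbacb'

[3, 5, 2, 4, 1, 0]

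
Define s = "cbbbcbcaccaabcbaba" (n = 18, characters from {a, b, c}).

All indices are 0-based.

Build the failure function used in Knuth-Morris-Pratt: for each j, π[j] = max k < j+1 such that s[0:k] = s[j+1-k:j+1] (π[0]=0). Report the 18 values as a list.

π[0] = 0
j=1 s[j]='b': π[1]=0 (border '')
j=2 s[j]='b': π[2]=0 (border '')
j=3 s[j]='b': π[3]=0 (border '')
j=4 s[j]='c': π[4]=1 (border 'c')
j=5 s[j]='b': π[5]=2 (border 'cb')
j=6 s[j]='c': k: 2→0; π[6]=1 (border 'c')
j=7 s[j]='a': k: 1→0; π[7]=0 (border '')
j=8 s[j]='c': π[8]=1 (border 'c')
j=9 s[j]='c': k: 1→0; π[9]=1 (border 'c')
j=10 s[j]='a': k: 1→0; π[10]=0 (border '')
j=11 s[j]='a': π[11]=0 (border '')
j=12 s[j]='b': π[12]=0 (border '')
j=13 s[j]='c': π[13]=1 (border 'c')
j=14 s[j]='b': π[14]=2 (border 'cb')
j=15 s[j]='a': k: 2→0; π[15]=0 (border '')
j=16 s[j]='b': π[16]=0 (border '')
j=17 s[j]='a': π[17]=0 (border '')

[0, 0, 0, 0, 1, 2, 1, 0, 1, 1, 0, 0, 0, 1, 2, 0, 0, 0]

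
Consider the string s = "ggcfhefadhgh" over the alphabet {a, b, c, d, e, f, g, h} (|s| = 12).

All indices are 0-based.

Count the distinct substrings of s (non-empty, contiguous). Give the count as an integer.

rank→(start, suffix):
  0 → (7, 'adhgh')
  1 → (2, 'cfhefadhgh')
  2 → (8, 'dhgh')
  3 → (5, 'efadhgh')
  4 → (6, 'fadhgh')
  5 → (3, 'fhefadhgh')
  6 → (1, 'gcfhefadhgh')
  7 → (0, 'ggcfhefadhgh')
  8 → (10, 'gh')
  9 → (11, 'h')
  10 → (4, 'hefadhgh')
  11 → (9, 'hgh')

SA = [7, 2, 8, 5, 6, 3, 1, 0, 10, 11, 4, 9]
rank  pair      lcp
   1  s[7:],s[2:]  0  ''
   2  s[2:],s[8:]  0  ''
   3  s[8:],s[5:]  0  ''
   4  s[5:],s[6:]  0  ''
   5  s[6:],s[3:]  1  'f'
   6  s[3:],s[1:]  0  ''
   7  s[1:],s[0:]  1  'g'
   8  s[0:],s[10:]  1  'g'
   9  s[10:],s[11:]  0  ''
  10  s[11:],s[4:]  1  'h'
  11  s[4:],s[9:]  1  'h'

n(n+1)/2 = 12·13/2 = 78
Σ LCP = 0 + 0 + 0 + 0 + 0 + 1 + 0 + 1 + 1 + 0 + 1 + 1 = 5
distinct = 78 − 5 = 73

73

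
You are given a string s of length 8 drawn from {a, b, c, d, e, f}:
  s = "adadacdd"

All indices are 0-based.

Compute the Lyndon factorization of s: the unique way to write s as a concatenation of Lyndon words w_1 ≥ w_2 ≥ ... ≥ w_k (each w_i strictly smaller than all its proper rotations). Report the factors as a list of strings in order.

emit factor 1: 'ad' (i=0, period=2)
emit factor 2: 'ad' (i=2, period=2)
emit factor 3: 'acdd' (i=4, period=4)

["ad", "ad", "acdd"]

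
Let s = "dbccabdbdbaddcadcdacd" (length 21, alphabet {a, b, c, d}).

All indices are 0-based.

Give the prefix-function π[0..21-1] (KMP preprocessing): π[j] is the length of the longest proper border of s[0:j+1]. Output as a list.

π[0] = 0
j=1 s[j]='b': π[1]=0 (border '')
j=2 s[j]='c': π[2]=0 (border '')
j=3 s[j]='c': π[3]=0 (border '')
j=4 s[j]='a': π[4]=0 (border '')
j=5 s[j]='b': π[5]=0 (border '')
j=6 s[j]='d': π[6]=1 (border 'd')
j=7 s[j]='b': π[7]=2 (border 'db')
j=8 s[j]='d': k: 2→0; π[8]=1 (border 'd')
j=9 s[j]='b': π[9]=2 (border 'db')
j=10 s[j]='a': k: 2→0; π[10]=0 (border '')
j=11 s[j]='d': π[11]=1 (border 'd')
j=12 s[j]='d': k: 1→0; π[12]=1 (border 'd')
j=13 s[j]='c': k: 1→0; π[13]=0 (border '')
j=14 s[j]='a': π[14]=0 (border '')
j=15 s[j]='d': π[15]=1 (border 'd')
j=16 s[j]='c': k: 1→0; π[16]=0 (border '')
j=17 s[j]='d': π[17]=1 (border 'd')
j=18 s[j]='a': k: 1→0; π[18]=0 (border '')
j=19 s[j]='c': π[19]=0 (border '')
j=20 s[j]='d': π[20]=1 (border 'd')

[0, 0, 0, 0, 0, 0, 1, 2, 1, 2, 0, 1, 1, 0, 0, 1, 0, 1, 0, 0, 1]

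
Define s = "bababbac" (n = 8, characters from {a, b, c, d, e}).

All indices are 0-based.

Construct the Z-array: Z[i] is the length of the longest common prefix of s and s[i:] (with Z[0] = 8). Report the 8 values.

Z[0]=8
i=1: outside box; Z[1]=0
i=2: outside box; Z[2]=3 extend→box=[2,5)
i=3: min(r-i=2, Z[1]=0)=0; Z[3]=0
i=4: min(r-i=1, Z[2]=3)=1; Z[4]=1
i=5: outside box; Z[5]=2 extend→box=[5,7)
i=6: min(r-i=1, Z[1]=0)=0; Z[6]=0
i=7: outside box; Z[7]=0

[8, 0, 3, 0, 1, 2, 0, 0]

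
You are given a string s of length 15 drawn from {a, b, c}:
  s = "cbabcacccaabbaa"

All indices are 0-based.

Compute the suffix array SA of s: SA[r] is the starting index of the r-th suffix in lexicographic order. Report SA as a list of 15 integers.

[14, 13, 9, 10, 2, 5, 12, 1, 11, 3, 8, 4, 0, 7, 6]

rank→(start, suffix):
  0 → (14, 'a')
  1 → (13, 'aa')
  2 → (9, 'aabbaa')
  3 → (10, 'abbaa')
  4 → (2, 'abcacccaabbaa')
  5 → (5, 'acccaabbaa')
  6 → (12, 'baa')
  7 → (1, 'babcacccaabbaa')
  8 → (11, 'bbaa')
  9 → (3, 'bcacccaabbaa')
  10 → (8, 'caabbaa')
  11 → (4, 'cacccaabbaa')
  12 → (0, 'cbabcacccaabbaa')
  13 → (7, 'ccaabbaa')
  14 → (6, 'cccaabbaa')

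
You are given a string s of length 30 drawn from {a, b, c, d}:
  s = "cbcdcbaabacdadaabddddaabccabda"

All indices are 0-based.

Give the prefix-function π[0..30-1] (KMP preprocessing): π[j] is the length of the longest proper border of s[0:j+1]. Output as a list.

π[0] = 0
j=1 s[j]='b': π[1]=0 (border '')
j=2 s[j]='c': π[2]=1 (border 'c')
j=3 s[j]='d': k: 1→0; π[3]=0 (border '')
j=4 s[j]='c': π[4]=1 (border 'c')
j=5 s[j]='b': π[5]=2 (border 'cb')
j=6 s[j]='a': k: 2→0; π[6]=0 (border '')
j=7 s[j]='a': π[7]=0 (border '')
j=8 s[j]='b': π[8]=0 (border '')
j=9 s[j]='a': π[9]=0 (border '')
j=10 s[j]='c': π[10]=1 (border 'c')
j=11 s[j]='d': k: 1→0; π[11]=0 (border '')
j=12 s[j]='a': π[12]=0 (border '')
j=13 s[j]='d': π[13]=0 (border '')
j=14 s[j]='a': π[14]=0 (border '')
j=15 s[j]='a': π[15]=0 (border '')
j=16 s[j]='b': π[16]=0 (border '')
j=17 s[j]='d': π[17]=0 (border '')
j=18 s[j]='d': π[18]=0 (border '')
j=19 s[j]='d': π[19]=0 (border '')
j=20 s[j]='d': π[20]=0 (border '')
j=21 s[j]='a': π[21]=0 (border '')
j=22 s[j]='a': π[22]=0 (border '')
j=23 s[j]='b': π[23]=0 (border '')
j=24 s[j]='c': π[24]=1 (border 'c')
j=25 s[j]='c': k: 1→0; π[25]=1 (border 'c')
j=26 s[j]='a': k: 1→0; π[26]=0 (border '')
j=27 s[j]='b': π[27]=0 (border '')
j=28 s[j]='d': π[28]=0 (border '')
j=29 s[j]='a': π[29]=0 (border '')

[0, 0, 1, 0, 1, 2, 0, 0, 0, 0, 1, 0, 0, 0, 0, 0, 0, 0, 0, 0, 0, 0, 0, 0, 1, 1, 0, 0, 0, 0]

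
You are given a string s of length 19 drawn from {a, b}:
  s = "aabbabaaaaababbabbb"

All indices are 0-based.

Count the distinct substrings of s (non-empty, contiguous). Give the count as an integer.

rank | idx | suffix
   0 |   6 | aaaaababbabbb
   1 |   7 | aaaababbabbb
   2 |   8 | aaababbabbb
   3 |   9 | aababbabbb
   4 |   0 | aabbabaaaaababbabbb
   5 |   4 | abaaaaababbabbb
   6 |  10 | ababbabbb
   7 |   1 | abbabaaaaababbabbb
   8 |  12 | abbabbb
   9 |  15 | abbb
  10 |  18 | b
  11 |   5 | baaaaababbabbb
  12 |   3 | babaaaaababbabbb
  13 |  11 | babbabbb
  14 |  14 | babbb
  15 |  17 | bb
  16 |   2 | bbabaaaaababbabbb
  17 |  13 | bbabbb
  18 |  16 | bbb

SA = [6, 7, 8, 9, 0, 4, 10, 1, 12, 15, 18, 5, 3, 11, 14, 17, 2, 13, 16]
rank  pair      lcp
   1  s[6:],s[7:]  4  'aaaa'
   2  s[7:],s[8:]  3  'aaa'
   3  s[8:],s[9:]  2  'aa'
   4  s[9:],s[0:]  3  'aab'
   5  s[0:],s[4:]  1  'a'
   6  s[4:],s[10:]  3  'aba'
   7  s[10:],s[1:]  2  'ab'
   8  s[1:],s[12:]  5  'abbab'
   9  s[12:],s[15:]  3  'abb'
  10  s[15:],s[18:]  0  ''
  11  s[18:],s[5:]  1  'b'
  12  s[5:],s[3:]  2  'ba'
  13  s[3:],s[11:]  3  'bab'
  14  s[11:],s[14:]  4  'babb'
  15  s[14:],s[17:]  1  'b'
  16  s[17:],s[2:]  2  'bb'
  17  s[2:],s[13:]  4  'bbab'
  18  s[13:],s[16:]  2  'bb'

n(n+1)/2 = 19·20/2 = 190
Σ LCP = 0 + 4 + 3 + 2 + 3 + 1 + 3 + 2 + 5 + 3 + 0 + 1 + 2 + 3 + 4 + 1 + 2 + 4 + 2 = 45
distinct = 190 − 45 = 145

145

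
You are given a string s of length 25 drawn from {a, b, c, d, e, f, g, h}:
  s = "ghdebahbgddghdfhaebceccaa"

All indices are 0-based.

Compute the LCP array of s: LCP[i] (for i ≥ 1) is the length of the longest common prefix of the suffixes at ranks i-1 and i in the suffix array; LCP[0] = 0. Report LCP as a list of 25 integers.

[0, 1, 1, 1, 0, 1, 1, 0, 1, 1, 0, 1, 1, 1, 0, 2, 1, 0, 0, 1, 3, 0, 1, 1, 2]

rank | idx | suffix
   0 |  24 | a
   1 |  23 | aa
   2 |  16 | aebceccaa
   3 |   5 | ahbgddghdfhaebceccaa
   4 |   4 | bahbgddghdfhaebceccaa
   5 |  18 | bceccaa
   6 |   7 | bgddghdfhaebceccaa
   7 |  22 | caa
   8 |  21 | ccaa
   9 |  19 | ceccaa
  10 |   9 | ddghdfhaebceccaa
  11 |   2 | debahbgddghdfhaebceccaa
  12 |  13 | dfhaebceccaa
  13 |  10 | dghdfhaebceccaa
  14 |   3 | ebahbgddghdfhaebceccaa
  15 |  17 | ebceccaa
  16 |  20 | eccaa
  17 |  14 | fhaebceccaa
  18 |   8 | gddghdfhaebceccaa
  19 |   0 | ghdebahbgddghdfhaebceccaa
  20 |  11 | ghdfhaebceccaa
  21 |  15 | haebceccaa
  22 |   6 | hbgddghdfhaebceccaa
  23 |   1 | hdebahbgddghdfhaebceccaa
  24 |  12 | hdfhaebceccaa

SA = [24, 23, 16, 5, 4, 18, 7, 22, 21, 19, 9, 2, 13, 10, 3, 17, 20, 14, 8, 0, 11, 15, 6, 1, 12]
rank  pair      lcp
   1  s[24:],s[23:]  1  'a'
   2  s[23:],s[16:]  1  'a'
   3  s[16:],s[5:]  1  'a'
   4  s[5:],s[4:]  0  ''
   5  s[4:],s[18:]  1  'b'
   6  s[18:],s[7:]  1  'b'
   7  s[7:],s[22:]  0  ''
   8  s[22:],s[21:]  1  'c'
   9  s[21:],s[19:]  1  'c'
  10  s[19:],s[9:]  0  ''
  11  s[9:],s[2:]  1  'd'
  12  s[2:],s[13:]  1  'd'
  13  s[13:],s[10:]  1  'd'
  14  s[10:],s[3:]  0  ''
  15  s[3:],s[17:]  2  'eb'
  16  s[17:],s[20:]  1  'e'
  17  s[20:],s[14:]  0  ''
  18  s[14:],s[8:]  0  ''
  19  s[8:],s[0:]  1  'g'
  20  s[0:],s[11:]  3  'ghd'
  21  s[11:],s[15:]  0  ''
  22  s[15:],s[6:]  1  'h'
  23  s[6:],s[1:]  1  'h'
  24  s[1:],s[12:]  2  'hd'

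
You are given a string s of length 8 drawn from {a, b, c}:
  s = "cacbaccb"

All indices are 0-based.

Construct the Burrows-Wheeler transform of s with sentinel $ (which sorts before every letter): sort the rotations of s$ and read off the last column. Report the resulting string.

rank  rotation   last
    0  $cacbaccb  b
    1  acbaccb$c  c
    2  accb$cacb  b
    3  b$cacbacc  c
    4  baccb$cac  c
    5  cacbaccb$  $
    6  cb$cacbac  c
    7  cbaccb$ca  a
    8  ccb$cacba  a

bcbcc$caa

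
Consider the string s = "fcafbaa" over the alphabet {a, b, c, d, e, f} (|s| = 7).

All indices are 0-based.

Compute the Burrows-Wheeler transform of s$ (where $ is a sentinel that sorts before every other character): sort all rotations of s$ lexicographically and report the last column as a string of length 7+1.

aabcffa$

rank  rotation  last
    0  $fcafbaa  a
    1  a$fcafba  a
    2  aa$fcafb  b
    3  afbaa$fc  c
    4  baa$fcaf  f
    5  cafbaa$f  f
    6  fbaa$fca  a
    7  fcafbaa$  $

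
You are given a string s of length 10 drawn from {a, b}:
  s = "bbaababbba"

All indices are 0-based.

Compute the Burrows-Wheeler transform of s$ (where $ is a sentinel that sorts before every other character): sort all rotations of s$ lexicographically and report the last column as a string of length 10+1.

rank  rotation     last
    0  $bbaababbba  a
    1  a$bbaababbb  b
    2  aababbba$bb  b
    3  ababbba$bba  a
    4  abbba$bbaab  b
    5  ba$bbaababb  b
    6  baababbba$b  b
    7  babbba$bbaa  a
    8  bba$bbaabab  b
    9  bbaababbba$  $
   10  bbba$bbaaba  a

abbabbbab$a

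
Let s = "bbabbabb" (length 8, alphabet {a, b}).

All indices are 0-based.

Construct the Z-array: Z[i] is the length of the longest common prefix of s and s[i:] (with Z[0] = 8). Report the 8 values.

[8, 1, 0, 5, 1, 0, 2, 1]

Z[0]=8
i=1: fresh scan; Z[1]=1 scan→box=[1,2)
i=2: fresh scan; Z[2]=0
i=3: fresh scan; Z[3]=5 scan→box=[3,8)
i=4: min(r-i=4, Z[1]=1)=1; Z[4]=1
i=5: min(r-i=3, Z[2]=0)=0; Z[5]=0
i=6: min(r-i=2, Z[3]=5)=2; Z[6]=2
i=7: min(r-i=1, Z[4]=1)=1; Z[7]=1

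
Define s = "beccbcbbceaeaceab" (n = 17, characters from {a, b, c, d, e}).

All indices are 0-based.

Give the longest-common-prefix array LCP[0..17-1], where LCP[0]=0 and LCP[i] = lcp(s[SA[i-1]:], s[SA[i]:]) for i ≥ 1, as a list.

rank→(start, suffix):
  0 → (15, 'ab')
  1 → (12, 'aceab')
  2 → (10, 'aeaceab')
  3 → (16, 'b')
  4 → (6, 'bbceaeaceab')
  5 → (4, 'bcbbceaeaceab')
  6 → (7, 'bceaeaceab')
  7 → (0, 'beccbcbbceaeaceab')
  8 → (5, 'cbbceaeaceab')
  9 → (3, 'cbcbbceaeaceab')
  10 → (2, 'ccbcbbceaeaceab')
  11 → (13, 'ceab')
  12 → (8, 'ceaeaceab')
  13 → (14, 'eab')
  14 → (11, 'eaceab')
  15 → (9, 'eaeaceab')
  16 → (1, 'eccbcbbceaeaceab')

SA = [15, 12, 10, 16, 6, 4, 7, 0, 5, 3, 2, 13, 8, 14, 11, 9, 1]
rank  pair      lcp
   1  s[15:],s[12:]  1  'a'
   2  s[12:],s[10:]  1  'a'
   3  s[10:],s[16:]  0  ''
   4  s[16:],s[6:]  1  'b'
   5  s[6:],s[4:]  1  'b'
   6  s[4:],s[7:]  2  'bc'
   7  s[7:],s[0:]  1  'b'
   8  s[0:],s[5:]  0  ''
   9  s[5:],s[3:]  2  'cb'
  10  s[3:],s[2:]  1  'c'
  11  s[2:],s[13:]  1  'c'
  12  s[13:],s[8:]  3  'cea'
  13  s[8:],s[14:]  0  ''
  14  s[14:],s[11:]  2  'ea'
  15  s[11:],s[9:]  2  'ea'
  16  s[9:],s[1:]  1  'e'

[0, 1, 1, 0, 1, 1, 2, 1, 0, 2, 1, 1, 3, 0, 2, 2, 1]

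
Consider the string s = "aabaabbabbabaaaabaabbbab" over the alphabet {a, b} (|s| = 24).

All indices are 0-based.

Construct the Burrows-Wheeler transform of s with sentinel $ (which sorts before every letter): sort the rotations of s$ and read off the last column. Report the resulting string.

bba$abbbbaabaaaaaabbbbaaa

rank  rotation                   last
    0  $aabaabbabbabaaaabaabbbab  b
    1  aaaabaabbbab$aabaabbabbab  b
    2  aaabaabbbab$aabaabbabbaba  a
    3  aabaabbabbabaaaabaabbbab$  $
    4  aabaabbbab$aabaabbabbabaa  a
    5  aabbabbabaaaabaabbbab$aab  b
    6  aabbbab$aabaabbabbabaaaab  b
    7  ab$aabaabbabbabaaaabaabbb  b
    8  abaaaabaabbbab$aabaabbabb  b
    9  abaabbabbabaaaabaabbbab$a  a
   10  abaabbbab$aabaabbabbabaaa  a
   11  abbabaaaabaabbbab$aabaabb  b
   12  abbabbabaaaabaabbbab$aaba  a
   13  abbbab$aabaabbabbabaaaaba  a
   14  b$aabaabbabbabaaaabaabbba  a
   15  baaaabaabbbab$aabaabbabba  a
   16  baabbabbabaaaabaabbbab$aa  a
   17  baabbbab$aabaabbabbabaaaa  a
   18  bab$aabaabbabbabaaaabaabb  b
   19  babaaaabaabbbab$aabaabbab  b
   20  babbabaaaabaabbbab$aabaab  b
   21  bbab$aabaabbabbabaaaabaab  b
   22  bbabaaaabaabbbab$aabaabba  a
   23  bbabbabaaaabaabbbab$aabaa  a
   24  bbbab$aabaabbabbabaaaabaa  a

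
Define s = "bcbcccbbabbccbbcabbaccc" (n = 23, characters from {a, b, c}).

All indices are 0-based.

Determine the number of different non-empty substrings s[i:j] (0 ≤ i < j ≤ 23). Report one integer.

rank | idx | suffix
   0 |  16 | abbaccc
   1 |   8 | abbccbbcabbaccc
   2 |  19 | accc
   3 |   7 | babbccbbcabbaccc
   4 |  18 | baccc
   5 |   6 | bbabbccbbcabbaccc
   6 |  17 | bbaccc
   7 |  13 | bbcabbaccc
   8 |   9 | bbccbbcabbaccc
   9 |  14 | bcabbaccc
  10 |   0 | bcbcccbbabbccbbcabbaccc
  11 |  10 | bccbbcabbaccc
  12 |   2 | bcccbbabbccbbcabbaccc
  13 |  22 | c
  14 |  15 | cabbaccc
  15 |   5 | cbbabbccbbcabbaccc
  16 |  12 | cbbcabbaccc
  17 |   1 | cbcccbbabbccbbcabbaccc
  18 |  21 | cc
  19 |   4 | ccbbabbccbbcabbaccc
  20 |  11 | ccbbcabbaccc
  21 |  20 | ccc
  22 |   3 | cccbbabbccbbcabbaccc

SA = [16, 8, 19, 7, 18, 6, 17, 13, 9, 14, 0, 10, 2, 22, 15, 5, 12, 1, 21, 4, 11, 20, 3]
i: (SA[i-1],SA[i]) lcp shared
  1: (16,8) 3 'abb'
  2: (8,19) 1 'a'
  3: (19,7) 0 ''
  4: (7,18) 2 'ba'
  5: (18,6) 1 'b'
  6: (6,17) 3 'bba'
  7: (17,13) 2 'bb'
  8: (13,9) 3 'bbc'
  9: (9,14) 1 'b'
  10: (14,0) 2 'bc'
  11: (0,10) 2 'bc'
  12: (10,2) 3 'bcc'
  13: (2,22) 0 ''
  14: (22,15) 1 'c'
  15: (15,5) 1 'c'
  16: (5,12) 3 'cbb'
  17: (12,1) 2 'cb'
  18: (1,21) 1 'c'
  19: (21,4) 2 'cc'
  20: (4,11) 4 'ccbb'
  21: (11,20) 2 'cc'
  22: (20,3) 3 'ccc'

n(n+1)/2 = 23·24/2 = 276
Σ LCP = 0 + 3 + 1 + 0 + 2 + 1 + 3 + 2 + 3 + 1 + 2 + 2 + 3 + 0 + 1 + 1 + 3 + 2 + 1 + 2 + 4 + 2 + 3 = 42
distinct = 276 − 42 = 234

234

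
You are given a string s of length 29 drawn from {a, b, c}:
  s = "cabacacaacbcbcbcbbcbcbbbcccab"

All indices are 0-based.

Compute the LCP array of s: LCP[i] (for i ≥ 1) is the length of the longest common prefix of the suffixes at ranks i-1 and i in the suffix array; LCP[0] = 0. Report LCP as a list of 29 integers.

rank | idx | suffix
   0 |   7 | aacbcbcbcbbcbcbbbcccab
   1 |  27 | ab
   2 |   1 | abacacaacbcbcbcbbcbcbbbcccab
   3 |   5 | acaacbcbcbcbbcbcbbbcccab
   4 |   3 | acacaacbcbcbcbbcbcbbbcccab
   5 |   8 | acbcbcbcbbcbcbbbcccab
   6 |  28 | b
   7 |   2 | bacacaacbcbcbcbbcbcbbbcccab
   8 |  21 | bbbcccab
   9 |  16 | bbcbcbbbcccab
  10 |  22 | bbcccab
  11 |  19 | bcbbbcccab
  12 |  14 | bcbbcbcbbbcccab
  13 |  17 | bcbcbbbcccab
  14 |  12 | bcbcbbcbcbbbcccab
  15 |  10 | bcbcbcbbcbcbbbcccab
  16 |  23 | bcccab
  17 |   6 | caacbcbcbcbbcbcbbbcccab
  18 |  26 | cab
  19 |   0 | cabacacaacbcbcbcbbcbcbbbcccab
  20 |   4 | cacaacbcbcbcbbcbcbbbcccab
  21 |  20 | cbbbcccab
  22 |  15 | cbbcbcbbbcccab
  23 |  18 | cbcbbbcccab
  24 |  13 | cbcbbcbcbbbcccab
  25 |  11 | cbcbcbbcbcbbbcccab
  26 |   9 | cbcbcbcbbcbcbbbcccab
  27 |  25 | ccab
  28 |  24 | cccab

SA = [7, 27, 1, 5, 3, 8, 28, 2, 21, 16, 22, 19, 14, 17, 12, 10, 23, 6, 26, 0, 4, 20, 15, 18, 13, 11, 9, 25, 24]
[i] adj suffixes → lcp
  [1] 7/27 → 1 ('a')
  [2] 27/1 → 2 ('ab')
  [3] 1/5 → 1 ('a')
  [4] 5/3 → 3 ('aca')
  [5] 3/8 → 2 ('ac')
  [6] 8/28 → 0 ('')
  [7] 28/2 → 1 ('b')
  [8] 2/21 → 1 ('b')
  [9] 21/16 → 2 ('bb')
  [10] 16/22 → 3 ('bbc')
  [11] 22/19 → 1 ('b')
  [12] 19/14 → 4 ('bcbb')
  [13] 14/17 → 3 ('bcb')
  [14] 17/12 → 6 ('bcbcbb')
  [15] 12/10 → 5 ('bcbcb')
  [16] 10/23 → 2 ('bc')
  [17] 23/6 → 0 ('')
  [18] 6/26 → 2 ('ca')
  [19] 26/0 → 3 ('cab')
  [20] 0/4 → 2 ('ca')
  [21] 4/20 → 1 ('c')
  [22] 20/15 → 3 ('cbb')
  [23] 15/18 → 2 ('cb')
  [24] 18/13 → 5 ('cbcbb')
  [25] 13/11 → 4 ('cbcb')
  [26] 11/9 → 6 ('cbcbcb')
  [27] 9/25 → 1 ('c')
  [28] 25/24 → 2 ('cc')

[0, 1, 2, 1, 3, 2, 0, 1, 1, 2, 3, 1, 4, 3, 6, 5, 2, 0, 2, 3, 2, 1, 3, 2, 5, 4, 6, 1, 2]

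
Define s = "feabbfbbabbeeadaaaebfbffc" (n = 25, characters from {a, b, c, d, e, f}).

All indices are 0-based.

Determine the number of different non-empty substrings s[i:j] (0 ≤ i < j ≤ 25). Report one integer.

296

sorted suffixes:
  #0 SA[0]=15  'aaaebfbffc'
  #1 SA[1]=16  'aaebfbffc'
  #2 SA[2]=8  'abbeeadaaaebfbffc'
  #3 SA[3]=2  'abbfbbabbeeadaaaebfbffc'
  #4 SA[4]=13  'adaaaebfbffc'
  #5 SA[5]=17  'aebfbffc'
  #6 SA[6]=7  'babbeeadaaaebfbffc'
  #7 SA[7]=6  'bbabbeeadaaaebfbffc'
  #8 SA[8]=9  'bbeeadaaaebfbffc'
  #9 SA[9]=3  'bbfbbabbeeadaaaebfbffc'
  #10 SA[10]=10  'beeadaaaebfbffc'
  #11 SA[11]=4  'bfbbabbeeadaaaebfbffc'
  #12 SA[12]=19  'bfbffc'
  #13 SA[13]=21  'bffc'
  #14 SA[14]=24  'c'
  #15 SA[15]=14  'daaaebfbffc'
  #16 SA[16]=1  'eabbfbbabbeeadaaaebfbffc'
  #17 SA[17]=12  'eadaaaebfbffc'
  #18 SA[18]=18  'ebfbffc'
  #19 SA[19]=11  'eeadaaaebfbffc'
  #20 SA[20]=5  'fbbabbeeadaaaebfbffc'
  #21 SA[21]=20  'fbffc'
  #22 SA[22]=23  'fc'
  #23 SA[23]=0  'feabbfbbabbeeadaaaebfbffc'
  #24 SA[24]=22  'ffc'

SA = [15, 16, 8, 2, 13, 17, 7, 6, 9, 3, 10, 4, 19, 21, 24, 14, 1, 12, 18, 11, 5, 20, 23, 0, 22]
[i] adj suffixes → lcp
  [1] 15/16 → 2 ('aa')
  [2] 16/8 → 1 ('a')
  [3] 8/2 → 3 ('abb')
  [4] 2/13 → 1 ('a')
  [5] 13/17 → 1 ('a')
  [6] 17/7 → 0 ('')
  [7] 7/6 → 1 ('b')
  [8] 6/9 → 2 ('bb')
  [9] 9/3 → 2 ('bb')
  [10] 3/10 → 1 ('b')
  [11] 10/4 → 1 ('b')
  [12] 4/19 → 3 ('bfb')
  [13] 19/21 → 2 ('bf')
  [14] 21/24 → 0 ('')
  [15] 24/14 → 0 ('')
  [16] 14/1 → 0 ('')
  [17] 1/12 → 2 ('ea')
  [18] 12/18 → 1 ('e')
  [19] 18/11 → 1 ('e')
  [20] 11/5 → 0 ('')
  [21] 5/20 → 2 ('fb')
  [22] 20/23 → 1 ('f')
  [23] 23/0 → 1 ('f')
  [24] 0/22 → 1 ('f')

n(n+1)/2 = 25·26/2 = 325
Σ LCP = 0 + 2 + 1 + 3 + 1 + 1 + 0 + 1 + 2 + 2 + 1 + 1 + 3 + 2 + 0 + 0 + 0 + 2 + 1 + 1 + 0 + 2 + 1 + 1 + 1 = 29
distinct = 325 − 29 = 296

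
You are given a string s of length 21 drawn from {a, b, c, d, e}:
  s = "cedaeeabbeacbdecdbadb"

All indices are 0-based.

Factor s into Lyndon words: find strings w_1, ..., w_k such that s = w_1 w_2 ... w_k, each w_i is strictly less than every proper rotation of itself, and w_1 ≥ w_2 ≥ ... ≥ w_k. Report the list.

["ced", "aee", "abbeacbdecdbadb"]

emit factor 1: 'ced' (i=0, period=3)
emit factor 2: 'aee' (i=3, period=3)
emit factor 3: 'abbeacbdecdbadb' (i=6, period=15)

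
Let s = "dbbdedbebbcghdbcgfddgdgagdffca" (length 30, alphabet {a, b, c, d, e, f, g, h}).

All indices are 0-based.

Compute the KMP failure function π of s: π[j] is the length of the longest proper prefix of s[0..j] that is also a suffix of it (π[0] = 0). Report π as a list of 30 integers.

[0, 0, 0, 1, 0, 1, 2, 0, 0, 0, 0, 0, 0, 1, 2, 0, 0, 0, 1, 1, 0, 1, 0, 0, 0, 1, 0, 0, 0, 0]

π[0] = 0
j=1 s[j]='b': π[1]=0 (border '')
j=2 s[j]='b': π[2]=0 (border '')
j=3 s[j]='d': π[3]=1 (border 'd')
j=4 s[j]='e': k: 1→0; π[4]=0 (border '')
j=5 s[j]='d': π[5]=1 (border 'd')
j=6 s[j]='b': π[6]=2 (border 'db')
j=7 s[j]='e': k: 2→0; π[7]=0 (border '')
j=8 s[j]='b': π[8]=0 (border '')
j=9 s[j]='b': π[9]=0 (border '')
j=10 s[j]='c': π[10]=0 (border '')
j=11 s[j]='g': π[11]=0 (border '')
j=12 s[j]='h': π[12]=0 (border '')
j=13 s[j]='d': π[13]=1 (border 'd')
j=14 s[j]='b': π[14]=2 (border 'db')
j=15 s[j]='c': k: 2→0; π[15]=0 (border '')
j=16 s[j]='g': π[16]=0 (border '')
j=17 s[j]='f': π[17]=0 (border '')
j=18 s[j]='d': π[18]=1 (border 'd')
j=19 s[j]='d': k: 1→0; π[19]=1 (border 'd')
j=20 s[j]='g': k: 1→0; π[20]=0 (border '')
j=21 s[j]='d': π[21]=1 (border 'd')
j=22 s[j]='g': k: 1→0; π[22]=0 (border '')
j=23 s[j]='a': π[23]=0 (border '')
j=24 s[j]='g': π[24]=0 (border '')
j=25 s[j]='d': π[25]=1 (border 'd')
j=26 s[j]='f': k: 1→0; π[26]=0 (border '')
j=27 s[j]='f': π[27]=0 (border '')
j=28 s[j]='c': π[28]=0 (border '')
j=29 s[j]='a': π[29]=0 (border '')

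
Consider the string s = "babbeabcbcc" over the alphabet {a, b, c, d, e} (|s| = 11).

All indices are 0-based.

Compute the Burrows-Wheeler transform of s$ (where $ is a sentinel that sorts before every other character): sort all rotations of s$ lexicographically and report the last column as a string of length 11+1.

cbe$aacbcbbb

rank  rotation      last
    0  $babbeabcbcc  c
    1  abbeabcbcc$b  b
    2  abcbcc$babbe  e
    3  babbeabcbcc$  $
    4  bbeabcbcc$ba  a
    5  bcbcc$babbea  a
    6  bcc$babbeabc  c
    7  beabcbcc$bab  b
    8  c$babbeabcbc  c
    9  cbcc$babbeab  b
   10  cc$babbeabcb  b
   11  eabcbcc$babb  b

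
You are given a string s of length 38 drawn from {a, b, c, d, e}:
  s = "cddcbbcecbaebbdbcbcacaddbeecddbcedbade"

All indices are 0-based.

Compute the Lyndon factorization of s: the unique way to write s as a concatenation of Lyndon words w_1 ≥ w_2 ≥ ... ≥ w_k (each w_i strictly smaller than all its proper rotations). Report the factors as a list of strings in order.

emit factor 1: 'cdd' (i=0, period=3)
emit factor 2: 'c' (i=3, period=1)
emit factor 3: 'bbcec' (i=4, period=5)
emit factor 4: 'b' (i=9, period=1)
emit factor 5: 'aebbdbcbc' (i=10, period=9)
emit factor 6: 'acaddbeecddbcedbade' (i=19, period=19)

["cdd", "c", "bbcec", "b", "aebbdbcbc", "acaddbeecddbcedbade"]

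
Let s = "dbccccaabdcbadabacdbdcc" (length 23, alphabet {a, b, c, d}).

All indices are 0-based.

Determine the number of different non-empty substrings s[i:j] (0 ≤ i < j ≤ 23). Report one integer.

sorted suffixes:
  #0 SA[0]=6  'aabdcbadabacdbdcc'
  #1 SA[1]=14  'abacdbdcc'
  #2 SA[2]=7  'abdcbadabacdbdcc'
  #3 SA[3]=16  'acdbdcc'
  #4 SA[4]=12  'adabacdbdcc'
  #5 SA[5]=15  'bacdbdcc'
  #6 SA[6]=11  'badabacdbdcc'
  #7 SA[7]=1  'bccccaabdcbadabacdbdcc'
  #8 SA[8]=8  'bdcbadabacdbdcc'
  #9 SA[9]=19  'bdcc'
  #10 SA[10]=22  'c'
  #11 SA[11]=5  'caabdcbadabacdbdcc'
  #12 SA[12]=10  'cbadabacdbdcc'
  #13 SA[13]=21  'cc'
  #14 SA[14]=4  'ccaabdcbadabacdbdcc'
  #15 SA[15]=3  'cccaabdcbadabacdbdcc'
  #16 SA[16]=2  'ccccaabdcbadabacdbdcc'
  #17 SA[17]=17  'cdbdcc'
  #18 SA[18]=13  'dabacdbdcc'
  #19 SA[19]=0  'dbccccaabdcbadabacdbdcc'
  #20 SA[20]=18  'dbdcc'
  #21 SA[21]=9  'dcbadabacdbdcc'
  #22 SA[22]=20  'dcc'

SA = [6, 14, 7, 16, 12, 15, 11, 1, 8, 19, 22, 5, 10, 21, 4, 3, 2, 17, 13, 0, 18, 9, 20]
rank  pair      lcp
   1  s[6:],s[14:]  1  'a'
   2  s[14:],s[7:]  2  'ab'
   3  s[7:],s[16:]  1  'a'
   4  s[16:],s[12:]  1  'a'
   5  s[12:],s[15:]  0  ''
   6  s[15:],s[11:]  2  'ba'
   7  s[11:],s[1:]  1  'b'
   8  s[1:],s[8:]  1  'b'
   9  s[8:],s[19:]  3  'bdc'
  10  s[19:],s[22:]  0  ''
  11  s[22:],s[5:]  1  'c'
  12  s[5:],s[10:]  1  'c'
  13  s[10:],s[21:]  1  'c'
  14  s[21:],s[4:]  2  'cc'
  15  s[4:],s[3:]  2  'cc'
  16  s[3:],s[2:]  3  'ccc'
  17  s[2:],s[17:]  1  'c'
  18  s[17:],s[13:]  0  ''
  19  s[13:],s[0:]  1  'd'
  20  s[0:],s[18:]  2  'db'
  21  s[18:],s[9:]  1  'd'
  22  s[9:],s[20:]  2  'dc'

n(n+1)/2 = 23·24/2 = 276
Σ LCP = 0 + 1 + 2 + 1 + 1 + 0 + 2 + 1 + 1 + 3 + 0 + 1 + 1 + 1 + 2 + 2 + 3 + 1 + 0 + 1 + 2 + 1 + 2 = 29
distinct = 276 − 29 = 247

247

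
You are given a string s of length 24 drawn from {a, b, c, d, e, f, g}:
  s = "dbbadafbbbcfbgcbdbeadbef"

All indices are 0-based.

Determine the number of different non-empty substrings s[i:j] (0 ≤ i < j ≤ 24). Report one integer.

rank→(start, suffix):
  0 → (3, 'adafbbbcfbgcbdbeadbef')
  1 → (19, 'adbef')
  2 → (5, 'afbbbcfbgcbdbeadbef')
  3 → (2, 'badafbbbcfbgcbdbeadbef')
  4 → (1, 'bbadafbbbcfbgcbdbeadbef')
  5 → (7, 'bbbcfbgcbdbeadbef')
  6 → (8, 'bbcfbgcbdbeadbef')
  7 → (9, 'bcfbgcbdbeadbef')
  8 → (15, 'bdbeadbef')
  9 → (17, 'beadbef')
  10 → (21, 'bef')
  11 → (12, 'bgcbdbeadbef')
  12 → (14, 'cbdbeadbef')
  13 → (10, 'cfbgcbdbeadbef')
  14 → (4, 'dafbbbcfbgcbdbeadbef')
  15 → (0, 'dbbadafbbbcfbgcbdbeadbef')
  16 → (16, 'dbeadbef')
  17 → (20, 'dbef')
  18 → (18, 'eadbef')
  19 → (22, 'ef')
  20 → (23, 'f')
  21 → (6, 'fbbbcfbgcbdbeadbef')
  22 → (11, 'fbgcbdbeadbef')
  23 → (13, 'gcbdbeadbef')

SA = [3, 19, 5, 2, 1, 7, 8, 9, 15, 17, 21, 12, 14, 10, 4, 0, 16, 20, 18, 22, 23, 6, 11, 13]
i: (SA[i-1],SA[i]) lcp shared
  1: (3,19) 2 'ad'
  2: (19,5) 1 'a'
  3: (5,2) 0 ''
  4: (2,1) 1 'b'
  5: (1,7) 2 'bb'
  6: (7,8) 2 'bb'
  7: (8,9) 1 'b'
  8: (9,15) 1 'b'
  9: (15,17) 1 'b'
  10: (17,21) 2 'be'
  11: (21,12) 1 'b'
  12: (12,14) 0 ''
  13: (14,10) 1 'c'
  14: (10,4) 0 ''
  15: (4,0) 1 'd'
  16: (0,16) 2 'db'
  17: (16,20) 3 'dbe'
  18: (20,18) 0 ''
  19: (18,22) 1 'e'
  20: (22,23) 0 ''
  21: (23,6) 1 'f'
  22: (6,11) 2 'fb'
  23: (11,13) 0 ''

n(n+1)/2 = 24·25/2 = 300
Σ LCP = 0 + 2 + 1 + 0 + 1 + 2 + 2 + 1 + 1 + 1 + 2 + 1 + 0 + 1 + 0 + 1 + 2 + 3 + 0 + 1 + 0 + 1 + 2 + 0 = 25
distinct = 300 − 25 = 275

275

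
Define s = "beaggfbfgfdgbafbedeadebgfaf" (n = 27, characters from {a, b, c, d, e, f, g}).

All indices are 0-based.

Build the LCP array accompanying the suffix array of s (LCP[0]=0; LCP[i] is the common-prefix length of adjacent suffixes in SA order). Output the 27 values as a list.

[0, 1, 2, 1, 0, 1, 2, 1, 1, 0, 2, 1, 0, 2, 1, 1, 0, 1, 1, 2, 1, 1, 0, 1, 2, 2, 1]

rank→(start, suffix):
  0 → (19, 'adebgfaf')
  1 → (25, 'af')
  2 → (13, 'afbedeadebgfaf')
  3 → (2, 'aggfbfgfdgbafbedeadebgfaf')
  4 → (12, 'bafbedeadebgfaf')
  5 → (0, 'beaggfbfgfdgbafbedeadebgfaf')
  6 → (15, 'bedeadebgfaf')
  7 → (6, 'bfgfdgbafbedeadebgfaf')
  8 → (22, 'bgfaf')
  9 → (17, 'deadebgfaf')
  10 → (20, 'debgfaf')
  11 → (10, 'dgbafbedeadebgfaf')
  12 → (18, 'eadebgfaf')
  13 → (1, 'eaggfbfgfdgbafbedeadebgfaf')
  14 → (21, 'ebgfaf')
  15 → (16, 'edeadebgfaf')
  16 → (26, 'f')
  17 → (24, 'faf')
  18 → (14, 'fbedeadebgfaf')
  19 → (5, 'fbfgfdgbafbedeadebgfaf')
  20 → (9, 'fdgbafbedeadebgfaf')
  21 → (7, 'fgfdgbafbedeadebgfaf')
  22 → (11, 'gbafbedeadebgfaf')
  23 → (23, 'gfaf')
  24 → (4, 'gfbfgfdgbafbedeadebgfaf')
  25 → (8, 'gfdgbafbedeadebgfaf')
  26 → (3, 'ggfbfgfdgbafbedeadebgfaf')

SA = [19, 25, 13, 2, 12, 0, 15, 6, 22, 17, 20, 10, 18, 1, 21, 16, 26, 24, 14, 5, 9, 7, 11, 23, 4, 8, 3]
i: (SA[i-1],SA[i]) lcp shared
  1: (19,25) 1 'a'
  2: (25,13) 2 'af'
  3: (13,2) 1 'a'
  4: (2,12) 0 ''
  5: (12,0) 1 'b'
  6: (0,15) 2 'be'
  7: (15,6) 1 'b'
  8: (6,22) 1 'b'
  9: (22,17) 0 ''
  10: (17,20) 2 'de'
  11: (20,10) 1 'd'
  12: (10,18) 0 ''
  13: (18,1) 2 'ea'
  14: (1,21) 1 'e'
  15: (21,16) 1 'e'
  16: (16,26) 0 ''
  17: (26,24) 1 'f'
  18: (24,14) 1 'f'
  19: (14,5) 2 'fb'
  20: (5,9) 1 'f'
  21: (9,7) 1 'f'
  22: (7,11) 0 ''
  23: (11,23) 1 'g'
  24: (23,4) 2 'gf'
  25: (4,8) 2 'gf'
  26: (8,3) 1 'g'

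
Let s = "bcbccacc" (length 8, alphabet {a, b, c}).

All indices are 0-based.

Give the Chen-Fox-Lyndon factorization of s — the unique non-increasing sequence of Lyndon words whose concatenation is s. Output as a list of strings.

emit factor 1: 'bcbcc' (i=0, period=5)
emit factor 2: 'acc' (i=5, period=3)

["bcbcc", "acc"]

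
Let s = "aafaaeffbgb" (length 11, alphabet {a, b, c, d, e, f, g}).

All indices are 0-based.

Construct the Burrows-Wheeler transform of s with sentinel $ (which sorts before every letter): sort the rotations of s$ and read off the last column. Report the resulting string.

bf$aagfaafeb

rank  rotation      last
    0  $aafaaeffbgb  b
    1  aaeffbgb$aaf  f
    2  aafaaeffbgb$  $
    3  aeffbgb$aafa  a
    4  afaaeffbgb$a  a
    5  b$aafaaeffbg  g
    6  bgb$aafaaeff  f
    7  effbgb$aafaa  a
    8  faaeffbgb$aa  a
    9  fbgb$aafaaef  f
   10  ffbgb$aafaae  e
   11  gb$aafaaeffb  b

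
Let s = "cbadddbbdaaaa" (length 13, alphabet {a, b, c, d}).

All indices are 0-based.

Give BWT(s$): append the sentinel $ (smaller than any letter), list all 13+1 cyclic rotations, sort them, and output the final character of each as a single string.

aaaadbcdb$bdda

rank  rotation        last
    0  $cbadddbbdaaaa  a
    1  a$cbadddbbdaaa  a
    2  aa$cbadddbbdaa  a
    3  aaa$cbadddbbda  a
    4  aaaa$cbadddbbd  d
    5  adddbbdaaaa$cb  b
    6  badddbbdaaaa$c  c
    7  bbdaaaa$cbaddd  d
    8  bdaaaa$cbadddb  b
    9  cbadddbbdaaaa$  $
   10  daaaa$cbadddbb  b
   11  dbbdaaaa$cbadd  d
   12  ddbbdaaaa$cbad  d
   13  dddbbdaaaa$cba  a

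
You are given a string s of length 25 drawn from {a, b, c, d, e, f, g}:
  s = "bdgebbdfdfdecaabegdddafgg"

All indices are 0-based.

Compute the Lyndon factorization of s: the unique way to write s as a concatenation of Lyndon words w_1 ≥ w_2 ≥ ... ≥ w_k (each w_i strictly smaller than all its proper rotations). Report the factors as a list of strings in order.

["bdge", "bbdfdfdec", "aabegdddafgg"]

emit factor 1: 'bdge' (i=0, period=4)
emit factor 2: 'bbdfdfdec' (i=4, period=9)
emit factor 3: 'aabegdddafgg' (i=13, period=12)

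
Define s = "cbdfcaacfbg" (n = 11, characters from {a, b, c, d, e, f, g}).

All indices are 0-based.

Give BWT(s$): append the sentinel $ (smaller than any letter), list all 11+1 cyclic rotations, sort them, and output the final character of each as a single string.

rank  rotation      last
    0  $cbdfcaacfbg  g
    1  aacfbg$cbdfc  c
    2  acfbg$cbdfca  a
    3  bdfcaacfbg$c  c
    4  bg$cbdfcaacf  f
    5  caacfbg$cbdf  f
    6  cbdfcaacfbg$  $
    7  cfbg$cbdfcaa  a
    8  dfcaacfbg$cb  b
    9  fbg$cbdfcaac  c
   10  fcaacfbg$cbd  d
   11  g$cbdfcaacfb  b

gcacff$abcdb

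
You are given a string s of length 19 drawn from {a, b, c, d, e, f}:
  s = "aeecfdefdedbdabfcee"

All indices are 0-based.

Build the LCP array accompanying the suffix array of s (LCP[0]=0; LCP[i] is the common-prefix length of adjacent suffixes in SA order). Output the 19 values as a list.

[0, 1, 0, 1, 0, 1, 0, 1, 1, 2, 0, 1, 1, 1, 2, 1, 0, 1, 3]

sorted suffixes:
  #0 SA[0]=13  'abfcee'
  #1 SA[1]=0  'aeecfdefdedbdabfcee'
  #2 SA[2]=11  'bdabfcee'
  #3 SA[3]=14  'bfcee'
  #4 SA[4]=16  'cee'
  #5 SA[5]=3  'cfdefdedbdabfcee'
  #6 SA[6]=12  'dabfcee'
  #7 SA[7]=10  'dbdabfcee'
  #8 SA[8]=8  'dedbdabfcee'
  #9 SA[9]=5  'defdedbdabfcee'
  #10 SA[10]=18  'e'
  #11 SA[11]=2  'ecfdefdedbdabfcee'
  #12 SA[12]=9  'edbdabfcee'
  #13 SA[13]=17  'ee'
  #14 SA[14]=1  'eecfdefdedbdabfcee'
  #15 SA[15]=6  'efdedbdabfcee'
  #16 SA[16]=15  'fcee'
  #17 SA[17]=7  'fdedbdabfcee'
  #18 SA[18]=4  'fdefdedbdabfcee'

SA = [13, 0, 11, 14, 16, 3, 12, 10, 8, 5, 18, 2, 9, 17, 1, 6, 15, 7, 4]
rank  pair      lcp
   1  s[13:],s[0:]  1  'a'
   2  s[0:],s[11:]  0  ''
   3  s[11:],s[14:]  1  'b'
   4  s[14:],s[16:]  0  ''
   5  s[16:],s[3:]  1  'c'
   6  s[3:],s[12:]  0  ''
   7  s[12:],s[10:]  1  'd'
   8  s[10:],s[8:]  1  'd'
   9  s[8:],s[5:]  2  'de'
  10  s[5:],s[18:]  0  ''
  11  s[18:],s[2:]  1  'e'
  12  s[2:],s[9:]  1  'e'
  13  s[9:],s[17:]  1  'e'
  14  s[17:],s[1:]  2  'ee'
  15  s[1:],s[6:]  1  'e'
  16  s[6:],s[15:]  0  ''
  17  s[15:],s[7:]  1  'f'
  18  s[7:],s[4:]  3  'fde'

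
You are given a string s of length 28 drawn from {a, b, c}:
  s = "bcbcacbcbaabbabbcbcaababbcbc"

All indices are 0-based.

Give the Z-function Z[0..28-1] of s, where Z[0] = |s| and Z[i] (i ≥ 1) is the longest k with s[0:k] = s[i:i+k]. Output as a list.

Z[0]=28
i=1: i≥r, start 0; Z[1]=0
i=2: i≥r, start 0; Z[2]=2 grow→box=[2,4)
i=3: min(r-i=1, Z[1]=0)=0; Z[3]=0
i=4: i≥r, start 0; Z[4]=0
i=5: i≥r, start 0; Z[5]=0
i=6: i≥r, start 0; Z[6]=3 grow→box=[6,9)
i=7: min(r-i=2, Z[1]=0)=0; Z[7]=0
i=8: min(r-i=1, Z[2]=2)=1; Z[8]=1
i=9: i≥r, start 0; Z[9]=0
i=10: i≥r, start 0; Z[10]=0
i=11: i≥r, start 0; Z[11]=1 grow→box=[11,12)
i=12: i≥r, start 0; Z[12]=1 grow→box=[12,13)
i=13: i≥r, start 0; Z[13]=0
i=14: i≥r, start 0; Z[14]=1 grow→box=[14,15)
i=15: i≥r, start 0; Z[15]=5 grow→box=[15,20)
i=16: min(r-i=4, Z[1]=0)=0; Z[16]=0
i=17: min(r-i=3, Z[2]=2)=2; Z[17]=2
i=18: min(r-i=2, Z[3]=0)=0; Z[18]=0
i=19: min(r-i=1, Z[4]=0)=0; Z[19]=0
i=20: i≥r, start 0; Z[20]=0
i=21: i≥r, start 0; Z[21]=1 grow→box=[21,22)
i=22: i≥r, start 0; Z[22]=0
i=23: i≥r, start 0; Z[23]=1 grow→box=[23,24)
i=24: i≥r, start 0; Z[24]=4 grow→box=[24,28)
i=25: min(r-i=3, Z[1]=0)=0; Z[25]=0
i=26: min(r-i=2, Z[2]=2)=2; Z[26]=2
i=27: min(r-i=1, Z[3]=0)=0; Z[27]=0

[28, 0, 2, 0, 0, 0, 3, 0, 1, 0, 0, 1, 1, 0, 1, 5, 0, 2, 0, 0, 0, 1, 0, 1, 4, 0, 2, 0]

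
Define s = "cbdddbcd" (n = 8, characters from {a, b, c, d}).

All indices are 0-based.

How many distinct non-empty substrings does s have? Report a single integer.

30

sorted suffixes:
  #0 SA[0]=5  'bcd'
  #1 SA[1]=1  'bdddbcd'
  #2 SA[2]=0  'cbdddbcd'
  #3 SA[3]=6  'cd'
  #4 SA[4]=7  'd'
  #5 SA[5]=4  'dbcd'
  #6 SA[6]=3  'ddbcd'
  #7 SA[7]=2  'dddbcd'

SA = [5, 1, 0, 6, 7, 4, 3, 2]
[i] adj suffixes → lcp
  [1] 5/1 → 1 ('b')
  [2] 1/0 → 0 ('')
  [3] 0/6 → 1 ('c')
  [4] 6/7 → 0 ('')
  [5] 7/4 → 1 ('d')
  [6] 4/3 → 1 ('d')
  [7] 3/2 → 2 ('dd')

n(n+1)/2 = 8·9/2 = 36
Σ LCP = 0 + 1 + 0 + 1 + 0 + 1 + 1 + 2 = 6
distinct = 36 − 6 = 30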